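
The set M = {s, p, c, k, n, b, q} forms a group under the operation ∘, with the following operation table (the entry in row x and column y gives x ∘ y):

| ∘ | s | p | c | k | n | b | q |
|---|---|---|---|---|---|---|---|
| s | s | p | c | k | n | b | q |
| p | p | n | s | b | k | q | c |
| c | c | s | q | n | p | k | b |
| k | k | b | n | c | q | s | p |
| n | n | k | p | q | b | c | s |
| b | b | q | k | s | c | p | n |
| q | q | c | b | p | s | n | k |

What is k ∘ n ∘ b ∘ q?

s

k ∘ n = q
q ∘ b = n
n ∘ q = s
(Structurally, M here is isomorphic to the cyclic group Z_7.)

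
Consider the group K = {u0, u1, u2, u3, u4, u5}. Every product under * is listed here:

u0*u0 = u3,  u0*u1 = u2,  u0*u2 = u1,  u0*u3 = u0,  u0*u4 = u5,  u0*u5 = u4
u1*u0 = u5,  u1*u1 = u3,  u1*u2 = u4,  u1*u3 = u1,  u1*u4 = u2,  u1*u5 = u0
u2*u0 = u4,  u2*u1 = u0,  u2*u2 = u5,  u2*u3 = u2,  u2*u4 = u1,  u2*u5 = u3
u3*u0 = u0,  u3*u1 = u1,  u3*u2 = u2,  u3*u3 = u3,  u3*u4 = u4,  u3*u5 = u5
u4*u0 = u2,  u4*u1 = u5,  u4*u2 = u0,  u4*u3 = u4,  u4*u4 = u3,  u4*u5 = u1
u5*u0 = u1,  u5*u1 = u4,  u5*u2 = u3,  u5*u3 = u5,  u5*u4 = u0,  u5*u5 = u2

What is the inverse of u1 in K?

First locate the identity: row u3 matches the header, so u3 is the identity.
Scan row u1 for u3: u1*u1 = u3. Hence u1^(-1) = u1.

u1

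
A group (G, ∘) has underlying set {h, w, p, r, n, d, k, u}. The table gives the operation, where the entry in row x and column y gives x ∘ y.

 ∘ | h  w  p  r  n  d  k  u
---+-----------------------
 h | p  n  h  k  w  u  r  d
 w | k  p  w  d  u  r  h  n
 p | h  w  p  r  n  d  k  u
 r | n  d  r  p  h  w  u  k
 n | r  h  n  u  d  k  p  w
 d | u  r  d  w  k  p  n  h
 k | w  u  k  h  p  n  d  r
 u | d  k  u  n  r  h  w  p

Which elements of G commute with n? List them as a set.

Compare row n with column n entry by entry.
k ∘ n = p = n ∘ k, so k commutes with n.
r ∘ n = h but n ∘ r = u, so r does not.
Collecting the elements that commute with n: C(n) = {d, k, n, p}.

{d, k, n, p}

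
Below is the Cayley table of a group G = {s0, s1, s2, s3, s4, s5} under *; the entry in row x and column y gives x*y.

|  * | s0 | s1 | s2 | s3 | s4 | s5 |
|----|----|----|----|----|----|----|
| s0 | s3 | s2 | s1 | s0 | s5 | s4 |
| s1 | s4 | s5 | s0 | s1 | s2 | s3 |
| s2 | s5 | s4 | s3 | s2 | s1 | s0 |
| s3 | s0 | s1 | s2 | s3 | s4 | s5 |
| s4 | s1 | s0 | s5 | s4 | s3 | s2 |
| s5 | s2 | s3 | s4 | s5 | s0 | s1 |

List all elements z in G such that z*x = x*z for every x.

An element z is central iff its row equals its column in the table.
For s2: s2*s5 = s0 ≠ s4 = s5*s2, so s2 ∉ Z.
Checking each element this way leaves Z(G) = {s3}.

{s3}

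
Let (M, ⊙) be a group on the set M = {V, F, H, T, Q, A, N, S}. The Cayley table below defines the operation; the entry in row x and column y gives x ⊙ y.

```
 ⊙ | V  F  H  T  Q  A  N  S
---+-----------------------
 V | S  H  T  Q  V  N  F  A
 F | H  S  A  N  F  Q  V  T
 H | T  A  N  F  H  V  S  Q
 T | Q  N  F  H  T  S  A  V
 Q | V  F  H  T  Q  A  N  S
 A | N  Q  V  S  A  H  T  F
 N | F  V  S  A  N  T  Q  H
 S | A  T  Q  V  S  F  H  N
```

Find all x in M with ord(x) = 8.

Identity is Q. Compute the order of each non-identity element by repeated multiplication:
  V: V → S → A → N → F → H → T → Q  (order 8)
  F: F → S → T → N → V → H → A → Q  (order 8)
  H: H → N → S → Q  (order 4)
  T: T → H → F → N → A → S → V → Q  (order 8)
  A: A → H → V → N → T → S → F → Q  (order 8)
  N: N → Q  (order 2)
  S: S → N → H → Q  (order 4)
Elements of order 8: {A, F, T, V}.
(Structurally, M here is isomorphic to the cyclic group Z_8.)

{A, F, T, V}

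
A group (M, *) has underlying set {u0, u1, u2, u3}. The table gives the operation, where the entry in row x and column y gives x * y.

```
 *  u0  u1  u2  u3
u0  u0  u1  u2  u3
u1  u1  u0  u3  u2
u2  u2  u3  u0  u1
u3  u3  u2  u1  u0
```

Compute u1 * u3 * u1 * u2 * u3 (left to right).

u1 * u3 = u2
u2 * u1 = u3
u3 * u2 = u1
u1 * u3 = u2

u2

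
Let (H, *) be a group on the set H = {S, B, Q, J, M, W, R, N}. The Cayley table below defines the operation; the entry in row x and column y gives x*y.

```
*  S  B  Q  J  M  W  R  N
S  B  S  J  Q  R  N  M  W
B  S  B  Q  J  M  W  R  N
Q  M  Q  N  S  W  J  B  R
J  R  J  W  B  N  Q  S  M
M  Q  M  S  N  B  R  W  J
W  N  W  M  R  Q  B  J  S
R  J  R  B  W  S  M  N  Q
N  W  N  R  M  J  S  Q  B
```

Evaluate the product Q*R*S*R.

M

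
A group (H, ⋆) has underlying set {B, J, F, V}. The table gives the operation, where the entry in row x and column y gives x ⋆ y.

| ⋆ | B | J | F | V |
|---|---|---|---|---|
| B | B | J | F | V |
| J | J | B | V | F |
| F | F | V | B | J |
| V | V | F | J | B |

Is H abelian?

Yes

Check whether the table is symmetric across its main diagonal.
Every entry (row x, col y) equals the entry (row y, col x), so H is abelian.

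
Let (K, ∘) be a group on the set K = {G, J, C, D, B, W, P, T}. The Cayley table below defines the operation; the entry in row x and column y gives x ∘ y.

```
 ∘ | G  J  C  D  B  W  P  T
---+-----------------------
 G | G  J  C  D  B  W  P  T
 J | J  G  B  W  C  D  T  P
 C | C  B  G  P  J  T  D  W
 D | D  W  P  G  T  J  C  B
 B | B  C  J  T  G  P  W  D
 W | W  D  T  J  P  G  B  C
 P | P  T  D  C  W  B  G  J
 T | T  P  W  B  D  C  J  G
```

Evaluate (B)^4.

G

B^1 = B
B^2 = B ∘ B = G
B^3 = G ∘ B = B
B^4 = B ∘ B = G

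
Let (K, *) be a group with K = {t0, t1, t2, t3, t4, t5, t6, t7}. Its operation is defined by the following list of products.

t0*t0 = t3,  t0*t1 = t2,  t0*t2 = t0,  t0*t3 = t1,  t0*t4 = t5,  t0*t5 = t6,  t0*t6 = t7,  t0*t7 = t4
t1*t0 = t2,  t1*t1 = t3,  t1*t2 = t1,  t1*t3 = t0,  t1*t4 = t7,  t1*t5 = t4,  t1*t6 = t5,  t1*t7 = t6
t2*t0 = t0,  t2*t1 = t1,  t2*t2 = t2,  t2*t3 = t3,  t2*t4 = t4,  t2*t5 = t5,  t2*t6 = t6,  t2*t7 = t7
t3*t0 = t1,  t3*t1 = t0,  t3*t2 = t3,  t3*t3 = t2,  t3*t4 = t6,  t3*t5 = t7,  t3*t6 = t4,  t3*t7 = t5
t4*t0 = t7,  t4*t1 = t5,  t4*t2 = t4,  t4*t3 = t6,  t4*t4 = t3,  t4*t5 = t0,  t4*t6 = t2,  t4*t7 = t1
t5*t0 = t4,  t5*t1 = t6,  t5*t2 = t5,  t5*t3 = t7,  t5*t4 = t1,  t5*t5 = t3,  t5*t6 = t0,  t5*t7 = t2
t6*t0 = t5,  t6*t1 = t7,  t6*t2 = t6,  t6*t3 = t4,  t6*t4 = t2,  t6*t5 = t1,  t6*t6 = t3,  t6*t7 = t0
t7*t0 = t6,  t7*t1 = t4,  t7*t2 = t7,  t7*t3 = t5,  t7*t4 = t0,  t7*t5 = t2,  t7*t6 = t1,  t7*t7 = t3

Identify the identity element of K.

t2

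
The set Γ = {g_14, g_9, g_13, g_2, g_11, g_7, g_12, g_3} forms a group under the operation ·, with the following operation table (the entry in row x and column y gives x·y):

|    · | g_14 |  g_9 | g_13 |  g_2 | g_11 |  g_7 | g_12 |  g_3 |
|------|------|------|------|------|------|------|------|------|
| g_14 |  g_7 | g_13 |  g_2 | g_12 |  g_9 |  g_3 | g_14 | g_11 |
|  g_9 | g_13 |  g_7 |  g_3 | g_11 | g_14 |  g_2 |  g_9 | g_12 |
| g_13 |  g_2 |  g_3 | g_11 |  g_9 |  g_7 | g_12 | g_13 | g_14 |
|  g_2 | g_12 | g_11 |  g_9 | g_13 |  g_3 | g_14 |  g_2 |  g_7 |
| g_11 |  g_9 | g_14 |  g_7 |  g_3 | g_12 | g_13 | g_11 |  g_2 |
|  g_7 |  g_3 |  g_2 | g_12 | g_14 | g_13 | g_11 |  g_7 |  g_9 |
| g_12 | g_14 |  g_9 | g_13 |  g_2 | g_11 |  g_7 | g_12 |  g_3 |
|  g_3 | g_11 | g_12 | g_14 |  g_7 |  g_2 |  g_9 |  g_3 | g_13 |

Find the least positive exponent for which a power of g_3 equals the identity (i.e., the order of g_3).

8

The identity element is g_12 (its row matches the header).
g_3^1 = g_3
g_3^2 = g_3·g_3 = g_13
g_3^3 = g_13·g_3 = g_14
g_3^4 = g_14·g_3 = g_11
g_3^5 = g_11·g_3 = g_2
g_3^6 = g_2·g_3 = g_7
g_3^7 = g_7·g_3 = g_9
g_3^8 = g_9·g_3 = g_12
The first power of g_3 equal to the identity is g_3^8, so ord(g_3) = 8.
(Structurally, Γ here is isomorphic to the cyclic group Z_8.)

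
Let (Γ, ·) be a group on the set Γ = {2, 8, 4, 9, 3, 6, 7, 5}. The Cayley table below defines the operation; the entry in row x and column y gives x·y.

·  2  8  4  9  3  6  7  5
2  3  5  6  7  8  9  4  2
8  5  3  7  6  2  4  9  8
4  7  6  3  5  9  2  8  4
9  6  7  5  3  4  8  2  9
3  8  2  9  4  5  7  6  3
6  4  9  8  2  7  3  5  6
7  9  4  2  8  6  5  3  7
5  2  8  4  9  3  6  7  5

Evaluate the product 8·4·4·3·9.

8·4 = 7
7·4 = 2
2·3 = 8
8·9 = 6
(Structurally, Γ here is isomorphic to the quaternion group Q_8.)

6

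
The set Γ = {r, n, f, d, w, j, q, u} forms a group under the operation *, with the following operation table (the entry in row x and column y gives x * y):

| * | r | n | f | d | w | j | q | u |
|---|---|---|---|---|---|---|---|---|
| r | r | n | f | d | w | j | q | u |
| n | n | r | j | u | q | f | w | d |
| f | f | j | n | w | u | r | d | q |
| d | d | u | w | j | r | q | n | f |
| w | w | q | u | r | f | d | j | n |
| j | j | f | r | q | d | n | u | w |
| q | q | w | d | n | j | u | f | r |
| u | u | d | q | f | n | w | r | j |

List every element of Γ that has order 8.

Identity is r. Compute the order of each non-identity element by repeated multiplication:
  n: n → r  (order 2)
  f: f → n → j → r  (order 4)
  d: d → j → q → n → u → f → w → r  (order 8)
  w: w → f → u → n → q → j → d → r  (order 8)
  j: j → n → f → r  (order 4)
  q: q → f → d → n → w → j → u → r  (order 8)
  u: u → j → w → n → d → f → q → r  (order 8)
Elements of order 8: {d, q, u, w}.

{d, q, u, w}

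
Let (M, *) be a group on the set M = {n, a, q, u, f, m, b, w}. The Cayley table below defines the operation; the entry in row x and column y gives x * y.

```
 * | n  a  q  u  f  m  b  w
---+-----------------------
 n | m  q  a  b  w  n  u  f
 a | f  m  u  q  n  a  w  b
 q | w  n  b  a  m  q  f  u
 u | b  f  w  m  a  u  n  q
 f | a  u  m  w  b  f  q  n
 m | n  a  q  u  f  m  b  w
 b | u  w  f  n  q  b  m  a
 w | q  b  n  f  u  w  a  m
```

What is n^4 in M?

m

n^1 = n
n^2 = n * n = m
n^3 = m * n = n
n^4 = n * n = m
(Structurally, M here is isomorphic to the dihedral group D_4.)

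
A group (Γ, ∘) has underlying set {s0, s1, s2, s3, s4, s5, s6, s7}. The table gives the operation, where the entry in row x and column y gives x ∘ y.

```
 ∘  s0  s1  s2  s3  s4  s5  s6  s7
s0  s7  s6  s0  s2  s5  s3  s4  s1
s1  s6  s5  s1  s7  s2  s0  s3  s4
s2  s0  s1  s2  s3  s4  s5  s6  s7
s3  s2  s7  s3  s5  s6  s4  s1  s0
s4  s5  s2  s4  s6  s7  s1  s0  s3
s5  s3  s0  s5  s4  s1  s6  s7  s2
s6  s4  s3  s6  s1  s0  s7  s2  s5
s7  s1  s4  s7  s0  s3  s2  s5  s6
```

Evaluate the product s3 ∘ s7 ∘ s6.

s4

s3 ∘ s7 = s0
s0 ∘ s6 = s4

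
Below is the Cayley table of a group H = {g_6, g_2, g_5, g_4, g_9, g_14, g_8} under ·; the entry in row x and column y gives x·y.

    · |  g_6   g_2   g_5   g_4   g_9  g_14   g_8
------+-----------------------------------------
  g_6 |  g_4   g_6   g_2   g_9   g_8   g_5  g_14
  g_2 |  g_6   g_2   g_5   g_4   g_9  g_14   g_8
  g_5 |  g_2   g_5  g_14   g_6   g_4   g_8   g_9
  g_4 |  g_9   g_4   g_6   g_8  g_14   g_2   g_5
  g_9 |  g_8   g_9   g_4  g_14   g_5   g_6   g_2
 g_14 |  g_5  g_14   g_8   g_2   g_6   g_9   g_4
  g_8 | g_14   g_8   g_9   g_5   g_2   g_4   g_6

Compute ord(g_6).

7

The identity element is g_2 (its row matches the header).
g_6^1 = g_6
g_6^2 = g_6·g_6 = g_4
g_6^3 = g_4·g_6 = g_9
g_6^4 = g_9·g_6 = g_8
g_6^5 = g_8·g_6 = g_14
g_6^6 = g_14·g_6 = g_5
g_6^7 = g_5·g_6 = g_2
The first power of g_6 equal to the identity is g_6^7, so ord(g_6) = 7.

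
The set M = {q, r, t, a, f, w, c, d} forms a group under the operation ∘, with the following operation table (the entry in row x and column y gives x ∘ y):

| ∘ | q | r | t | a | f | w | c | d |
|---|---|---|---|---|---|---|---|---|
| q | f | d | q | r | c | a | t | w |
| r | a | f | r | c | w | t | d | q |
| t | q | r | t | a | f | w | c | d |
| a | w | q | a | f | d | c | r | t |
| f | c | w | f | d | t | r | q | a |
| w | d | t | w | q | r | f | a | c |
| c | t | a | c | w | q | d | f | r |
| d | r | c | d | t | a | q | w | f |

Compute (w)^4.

w^1 = w
w^2 = w ∘ w = f
w^3 = f ∘ w = r
w^4 = r ∘ w = t
(Structurally, M here is isomorphic to the quaternion group Q_8.)

t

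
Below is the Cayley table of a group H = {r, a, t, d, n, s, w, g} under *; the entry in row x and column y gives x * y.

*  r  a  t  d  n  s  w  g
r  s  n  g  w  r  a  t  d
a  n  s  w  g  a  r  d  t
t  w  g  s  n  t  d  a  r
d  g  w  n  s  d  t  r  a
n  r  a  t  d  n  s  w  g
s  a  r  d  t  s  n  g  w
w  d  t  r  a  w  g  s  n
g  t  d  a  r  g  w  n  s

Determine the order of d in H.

The identity element is n (its row matches the header).
d^1 = d
d^2 = d * d = s
d^3 = s * d = t
d^4 = t * d = n
The first power of d equal to the identity is d^4, so ord(d) = 4.

4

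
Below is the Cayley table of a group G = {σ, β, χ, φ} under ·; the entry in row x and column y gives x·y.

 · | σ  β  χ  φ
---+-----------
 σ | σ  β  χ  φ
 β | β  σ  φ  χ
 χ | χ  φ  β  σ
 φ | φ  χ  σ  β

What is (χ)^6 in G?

χ^1 = χ
χ^2 = χ·χ = β
χ^3 = β·χ = φ
χ^4 = φ·χ = σ
χ^5 = σ·χ = χ
χ^6 = χ·χ = β

β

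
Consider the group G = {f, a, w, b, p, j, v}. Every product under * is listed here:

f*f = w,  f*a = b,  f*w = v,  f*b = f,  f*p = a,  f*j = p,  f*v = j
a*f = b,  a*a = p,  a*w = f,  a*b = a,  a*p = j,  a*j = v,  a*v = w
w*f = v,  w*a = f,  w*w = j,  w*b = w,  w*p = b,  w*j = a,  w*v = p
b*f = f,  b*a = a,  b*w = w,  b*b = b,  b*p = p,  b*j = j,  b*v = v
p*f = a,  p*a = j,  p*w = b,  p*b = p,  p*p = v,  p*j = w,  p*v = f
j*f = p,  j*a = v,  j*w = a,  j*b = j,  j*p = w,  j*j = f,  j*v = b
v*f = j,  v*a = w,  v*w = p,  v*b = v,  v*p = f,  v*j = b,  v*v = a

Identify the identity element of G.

The identity e satisfies e * x = x for all x, so its row in the table reproduces the column headers.
Row b reads: f, a, w, b, p, j, v — exactly the header order. So b is the identity.

b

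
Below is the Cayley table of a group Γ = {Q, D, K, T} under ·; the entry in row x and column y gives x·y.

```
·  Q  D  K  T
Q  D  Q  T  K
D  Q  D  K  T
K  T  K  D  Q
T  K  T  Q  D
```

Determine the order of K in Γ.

The identity element is D (its row matches the header).
K^1 = K
K^2 = K·K = D
The first power of K equal to the identity is K^2, so ord(K) = 2.

2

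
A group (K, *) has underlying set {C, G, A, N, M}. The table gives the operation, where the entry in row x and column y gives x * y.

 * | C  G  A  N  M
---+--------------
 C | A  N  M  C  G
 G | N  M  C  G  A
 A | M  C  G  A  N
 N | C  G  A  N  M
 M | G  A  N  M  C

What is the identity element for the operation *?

N

The identity e satisfies e * x = x for all x, so its row in the table reproduces the column headers.
Row N reads: C, G, A, N, M — exactly the header order. So N is the identity.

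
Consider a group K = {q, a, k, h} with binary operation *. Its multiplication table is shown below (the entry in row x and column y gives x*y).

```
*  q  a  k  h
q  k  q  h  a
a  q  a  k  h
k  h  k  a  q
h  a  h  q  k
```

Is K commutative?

Check whether the table is symmetric across its main diagonal.
Every entry (row x, col y) equals the entry (row y, col x), so K is abelian.

Yes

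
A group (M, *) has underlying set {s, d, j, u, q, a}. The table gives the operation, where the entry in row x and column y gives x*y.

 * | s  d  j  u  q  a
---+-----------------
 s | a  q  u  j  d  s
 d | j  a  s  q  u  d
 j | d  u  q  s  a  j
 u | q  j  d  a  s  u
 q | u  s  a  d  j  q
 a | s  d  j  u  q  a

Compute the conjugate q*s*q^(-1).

d

The identity is a. In row q, the entry a sits in column j, so q^(-1) = j.
q*s = u
u*j = d
(Structurally, M here is isomorphic to the symmetric group S_3.)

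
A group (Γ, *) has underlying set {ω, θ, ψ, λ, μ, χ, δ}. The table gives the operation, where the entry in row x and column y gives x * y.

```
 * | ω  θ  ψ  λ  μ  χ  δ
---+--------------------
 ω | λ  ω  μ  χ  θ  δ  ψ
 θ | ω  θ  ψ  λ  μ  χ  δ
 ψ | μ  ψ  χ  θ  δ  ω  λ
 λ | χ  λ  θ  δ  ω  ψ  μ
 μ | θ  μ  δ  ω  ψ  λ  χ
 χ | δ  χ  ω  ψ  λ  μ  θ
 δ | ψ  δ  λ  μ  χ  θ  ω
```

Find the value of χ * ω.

Read row χ, column ω: χ * ω = δ.

δ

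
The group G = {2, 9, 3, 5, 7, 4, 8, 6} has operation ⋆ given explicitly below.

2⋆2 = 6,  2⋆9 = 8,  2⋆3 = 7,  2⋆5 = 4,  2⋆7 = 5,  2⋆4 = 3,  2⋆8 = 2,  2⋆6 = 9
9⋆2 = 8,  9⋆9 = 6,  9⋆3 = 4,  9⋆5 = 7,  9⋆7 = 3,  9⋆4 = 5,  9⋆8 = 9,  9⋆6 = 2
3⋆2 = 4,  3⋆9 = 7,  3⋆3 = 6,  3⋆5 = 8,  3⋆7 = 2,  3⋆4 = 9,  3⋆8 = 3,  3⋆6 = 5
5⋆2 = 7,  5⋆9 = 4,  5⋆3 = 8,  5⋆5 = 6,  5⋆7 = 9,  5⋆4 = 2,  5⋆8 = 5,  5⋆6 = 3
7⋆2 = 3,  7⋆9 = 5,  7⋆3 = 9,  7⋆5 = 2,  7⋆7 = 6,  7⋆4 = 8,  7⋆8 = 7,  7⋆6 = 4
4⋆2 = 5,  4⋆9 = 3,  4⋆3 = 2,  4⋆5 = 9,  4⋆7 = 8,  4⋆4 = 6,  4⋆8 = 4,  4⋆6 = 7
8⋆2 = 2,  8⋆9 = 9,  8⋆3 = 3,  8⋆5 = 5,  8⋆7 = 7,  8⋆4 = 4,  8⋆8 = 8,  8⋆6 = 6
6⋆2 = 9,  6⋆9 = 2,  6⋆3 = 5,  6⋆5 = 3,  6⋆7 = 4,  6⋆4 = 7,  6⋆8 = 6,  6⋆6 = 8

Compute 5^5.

5^1 = 5
5^2 = 5 ⋆ 5 = 6
5^3 = 6 ⋆ 5 = 3
5^4 = 3 ⋆ 5 = 8
5^5 = 8 ⋆ 5 = 5

5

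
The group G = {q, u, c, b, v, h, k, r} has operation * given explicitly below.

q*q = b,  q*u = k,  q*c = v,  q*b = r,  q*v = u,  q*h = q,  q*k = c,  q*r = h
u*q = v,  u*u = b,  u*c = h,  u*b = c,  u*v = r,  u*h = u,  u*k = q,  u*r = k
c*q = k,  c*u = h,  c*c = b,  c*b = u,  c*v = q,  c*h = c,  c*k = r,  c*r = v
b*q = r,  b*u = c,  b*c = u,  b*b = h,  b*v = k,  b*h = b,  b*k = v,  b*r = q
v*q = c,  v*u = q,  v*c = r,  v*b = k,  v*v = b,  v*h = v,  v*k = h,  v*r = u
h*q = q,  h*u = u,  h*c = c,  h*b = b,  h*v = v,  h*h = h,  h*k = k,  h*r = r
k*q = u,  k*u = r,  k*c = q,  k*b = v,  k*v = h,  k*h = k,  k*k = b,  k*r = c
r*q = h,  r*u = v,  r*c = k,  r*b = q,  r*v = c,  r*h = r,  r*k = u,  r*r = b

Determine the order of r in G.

4

The identity element is h (its row matches the header).
r^1 = r
r^2 = r*r = b
r^3 = b*r = q
r^4 = q*r = h
The first power of r equal to the identity is r^4, so ord(r) = 4.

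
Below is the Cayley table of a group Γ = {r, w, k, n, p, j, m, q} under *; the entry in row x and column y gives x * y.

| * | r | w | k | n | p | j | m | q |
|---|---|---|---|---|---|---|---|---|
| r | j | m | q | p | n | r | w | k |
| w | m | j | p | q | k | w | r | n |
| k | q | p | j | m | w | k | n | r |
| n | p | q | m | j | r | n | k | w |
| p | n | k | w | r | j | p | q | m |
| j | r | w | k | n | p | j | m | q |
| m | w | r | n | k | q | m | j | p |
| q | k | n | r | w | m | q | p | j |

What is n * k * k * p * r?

j

n * k = m
m * k = n
n * p = r
r * r = j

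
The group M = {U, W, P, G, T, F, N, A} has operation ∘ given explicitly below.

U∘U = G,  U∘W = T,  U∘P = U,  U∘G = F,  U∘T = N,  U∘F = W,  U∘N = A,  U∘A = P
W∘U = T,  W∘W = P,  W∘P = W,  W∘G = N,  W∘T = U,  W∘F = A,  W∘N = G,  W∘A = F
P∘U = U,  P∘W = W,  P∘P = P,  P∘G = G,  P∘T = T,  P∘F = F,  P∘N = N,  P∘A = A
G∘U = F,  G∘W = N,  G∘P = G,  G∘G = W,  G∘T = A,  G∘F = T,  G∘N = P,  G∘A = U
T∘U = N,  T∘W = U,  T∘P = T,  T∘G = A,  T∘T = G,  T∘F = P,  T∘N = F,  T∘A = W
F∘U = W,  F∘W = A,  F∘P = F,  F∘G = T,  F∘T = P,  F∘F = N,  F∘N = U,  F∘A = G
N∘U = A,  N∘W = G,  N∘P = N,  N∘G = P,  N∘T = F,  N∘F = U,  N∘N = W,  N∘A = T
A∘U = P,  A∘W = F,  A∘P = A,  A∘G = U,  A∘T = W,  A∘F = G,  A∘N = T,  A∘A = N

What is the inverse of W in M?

First locate the identity: row P matches the header, so P is the identity.
Scan row W for P: W ∘ W = P. Hence W^(-1) = W.

W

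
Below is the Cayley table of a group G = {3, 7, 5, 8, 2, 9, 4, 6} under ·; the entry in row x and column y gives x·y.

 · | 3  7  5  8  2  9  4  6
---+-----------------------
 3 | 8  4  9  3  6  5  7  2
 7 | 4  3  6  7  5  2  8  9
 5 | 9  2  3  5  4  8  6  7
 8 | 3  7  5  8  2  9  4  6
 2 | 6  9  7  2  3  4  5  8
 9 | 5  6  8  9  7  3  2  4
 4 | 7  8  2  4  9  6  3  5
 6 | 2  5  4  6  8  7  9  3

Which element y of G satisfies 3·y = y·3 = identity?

3

First locate the identity: row 8 matches the header, so 8 is the identity.
Scan row 3 for 8: 3·3 = 8. Hence 3^(-1) = 3.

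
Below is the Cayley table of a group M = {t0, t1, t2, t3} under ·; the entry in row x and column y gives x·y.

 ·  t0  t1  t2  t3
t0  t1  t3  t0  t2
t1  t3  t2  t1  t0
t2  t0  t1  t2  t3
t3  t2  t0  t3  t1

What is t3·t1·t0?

t3·t1 = t0
t0·t0 = t1

t1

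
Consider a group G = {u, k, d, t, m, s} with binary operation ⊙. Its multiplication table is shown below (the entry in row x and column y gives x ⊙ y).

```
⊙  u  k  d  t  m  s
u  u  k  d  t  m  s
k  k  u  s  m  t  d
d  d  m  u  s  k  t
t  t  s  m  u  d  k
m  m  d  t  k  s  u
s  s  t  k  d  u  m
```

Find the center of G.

{u}

An element z is central iff its row equals its column in the table.
For d: d ⊙ s = t ≠ k = s ⊙ d, so d ∉ Z.
Checking each element this way leaves Z(G) = {u}.
(Structurally, G here is isomorphic to the symmetric group S_3.)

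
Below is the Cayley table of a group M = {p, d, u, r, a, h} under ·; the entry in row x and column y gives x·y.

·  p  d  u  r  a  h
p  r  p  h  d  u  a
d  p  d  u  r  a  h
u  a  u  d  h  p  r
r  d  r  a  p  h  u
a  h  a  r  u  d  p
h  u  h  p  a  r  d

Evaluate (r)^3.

d

r^1 = r
r^2 = r·r = p
r^3 = p·r = d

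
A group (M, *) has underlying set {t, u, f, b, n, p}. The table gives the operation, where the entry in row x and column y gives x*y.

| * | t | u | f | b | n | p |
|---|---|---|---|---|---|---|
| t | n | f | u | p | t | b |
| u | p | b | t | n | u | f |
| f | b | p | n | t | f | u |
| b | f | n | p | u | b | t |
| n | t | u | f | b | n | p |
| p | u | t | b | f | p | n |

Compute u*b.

Read row u, column b: u*b = n.

n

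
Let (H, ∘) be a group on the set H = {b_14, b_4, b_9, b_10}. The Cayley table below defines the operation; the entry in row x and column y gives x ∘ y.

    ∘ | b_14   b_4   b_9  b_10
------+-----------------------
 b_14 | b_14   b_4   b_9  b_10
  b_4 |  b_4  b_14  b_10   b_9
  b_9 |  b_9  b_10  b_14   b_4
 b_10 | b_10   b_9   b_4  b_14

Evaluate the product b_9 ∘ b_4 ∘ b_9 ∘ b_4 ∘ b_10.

b_9 ∘ b_4 = b_10
b_10 ∘ b_9 = b_4
b_4 ∘ b_4 = b_14
b_14 ∘ b_10 = b_10

b_10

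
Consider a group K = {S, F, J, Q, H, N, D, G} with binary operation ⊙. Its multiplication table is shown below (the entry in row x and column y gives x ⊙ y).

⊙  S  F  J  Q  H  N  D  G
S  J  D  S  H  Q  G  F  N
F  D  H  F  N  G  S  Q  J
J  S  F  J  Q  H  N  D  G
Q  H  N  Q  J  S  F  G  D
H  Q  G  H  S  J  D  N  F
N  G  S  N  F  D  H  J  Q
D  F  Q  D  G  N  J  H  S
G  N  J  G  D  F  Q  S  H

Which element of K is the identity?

The identity e satisfies e ⊙ x = x for all x, so its row in the table reproduces the column headers.
Row J reads: S, F, J, Q, H, N, D, G — exactly the header order. So J is the identity.

J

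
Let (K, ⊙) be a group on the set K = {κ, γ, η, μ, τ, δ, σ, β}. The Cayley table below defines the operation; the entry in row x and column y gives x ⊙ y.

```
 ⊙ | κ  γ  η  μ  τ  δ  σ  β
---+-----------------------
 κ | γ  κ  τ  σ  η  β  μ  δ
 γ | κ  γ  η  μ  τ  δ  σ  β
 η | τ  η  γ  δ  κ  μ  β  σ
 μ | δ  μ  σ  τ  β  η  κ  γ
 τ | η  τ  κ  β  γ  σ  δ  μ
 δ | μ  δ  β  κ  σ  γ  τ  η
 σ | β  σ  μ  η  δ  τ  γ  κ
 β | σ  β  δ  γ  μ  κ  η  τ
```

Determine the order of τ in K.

The identity element is γ (its row matches the header).
τ^1 = τ
τ^2 = τ ⊙ τ = γ
The first power of τ equal to the identity is τ^2, so ord(τ) = 2.
(Structurally, K here is isomorphic to the dihedral group D_4.)

2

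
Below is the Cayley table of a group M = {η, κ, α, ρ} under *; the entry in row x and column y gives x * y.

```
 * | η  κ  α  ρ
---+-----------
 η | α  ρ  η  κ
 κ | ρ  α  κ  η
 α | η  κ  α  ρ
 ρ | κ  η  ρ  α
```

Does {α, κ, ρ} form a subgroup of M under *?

No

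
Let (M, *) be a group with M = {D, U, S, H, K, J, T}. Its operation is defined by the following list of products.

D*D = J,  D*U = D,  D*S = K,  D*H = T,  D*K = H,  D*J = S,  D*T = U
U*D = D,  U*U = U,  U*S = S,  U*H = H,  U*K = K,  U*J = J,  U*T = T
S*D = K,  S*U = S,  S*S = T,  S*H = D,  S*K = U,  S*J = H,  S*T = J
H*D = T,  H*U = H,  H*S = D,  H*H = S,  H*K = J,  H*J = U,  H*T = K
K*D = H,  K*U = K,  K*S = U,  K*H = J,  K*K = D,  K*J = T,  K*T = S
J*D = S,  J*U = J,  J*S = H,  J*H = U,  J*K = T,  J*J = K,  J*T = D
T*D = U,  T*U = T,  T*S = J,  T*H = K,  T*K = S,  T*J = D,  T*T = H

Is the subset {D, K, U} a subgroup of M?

K*D = H, which is not in {D, K, U}.
The subset is not closed under *, so it is not a subgroup.
(Structurally, M here is isomorphic to the cyclic group Z_7.)

No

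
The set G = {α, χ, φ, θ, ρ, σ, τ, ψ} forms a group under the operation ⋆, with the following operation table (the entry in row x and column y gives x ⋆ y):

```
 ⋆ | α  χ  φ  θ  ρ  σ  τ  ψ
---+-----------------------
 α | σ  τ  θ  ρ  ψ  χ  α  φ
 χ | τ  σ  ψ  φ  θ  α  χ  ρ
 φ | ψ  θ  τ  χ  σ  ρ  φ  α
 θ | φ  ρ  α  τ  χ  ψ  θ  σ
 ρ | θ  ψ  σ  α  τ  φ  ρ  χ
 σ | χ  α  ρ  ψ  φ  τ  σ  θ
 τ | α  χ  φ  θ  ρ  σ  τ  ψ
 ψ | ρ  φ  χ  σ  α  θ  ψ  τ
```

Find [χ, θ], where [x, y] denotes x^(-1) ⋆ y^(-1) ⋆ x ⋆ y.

σ

Identity is τ; from the table χ^(-1) = α and θ^(-1) = θ.
α ⋆ θ = ρ
ρ ⋆ χ = ψ
ψ ⋆ θ = σ
(Structurally, G here is isomorphic to the dihedral group D_4.)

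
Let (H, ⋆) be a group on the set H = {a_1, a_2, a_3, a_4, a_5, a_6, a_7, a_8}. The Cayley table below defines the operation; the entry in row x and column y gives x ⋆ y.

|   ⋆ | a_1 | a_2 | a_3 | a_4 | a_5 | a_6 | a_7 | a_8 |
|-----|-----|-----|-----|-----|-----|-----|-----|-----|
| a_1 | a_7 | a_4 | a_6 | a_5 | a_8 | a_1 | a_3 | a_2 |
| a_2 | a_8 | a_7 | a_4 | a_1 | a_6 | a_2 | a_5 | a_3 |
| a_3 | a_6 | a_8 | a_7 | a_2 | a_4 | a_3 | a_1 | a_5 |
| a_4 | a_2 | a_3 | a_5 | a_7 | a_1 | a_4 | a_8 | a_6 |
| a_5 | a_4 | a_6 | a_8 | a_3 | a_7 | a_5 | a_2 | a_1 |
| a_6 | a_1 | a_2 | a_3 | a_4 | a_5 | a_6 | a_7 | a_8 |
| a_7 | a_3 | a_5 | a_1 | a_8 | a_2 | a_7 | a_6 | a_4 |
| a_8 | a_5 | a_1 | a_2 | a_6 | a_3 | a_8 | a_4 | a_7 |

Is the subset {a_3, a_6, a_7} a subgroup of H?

No

a_7 ⋆ a_3 = a_1, which is not in {a_3, a_6, a_7}.
The subset is not closed under ⋆, so it is not a subgroup.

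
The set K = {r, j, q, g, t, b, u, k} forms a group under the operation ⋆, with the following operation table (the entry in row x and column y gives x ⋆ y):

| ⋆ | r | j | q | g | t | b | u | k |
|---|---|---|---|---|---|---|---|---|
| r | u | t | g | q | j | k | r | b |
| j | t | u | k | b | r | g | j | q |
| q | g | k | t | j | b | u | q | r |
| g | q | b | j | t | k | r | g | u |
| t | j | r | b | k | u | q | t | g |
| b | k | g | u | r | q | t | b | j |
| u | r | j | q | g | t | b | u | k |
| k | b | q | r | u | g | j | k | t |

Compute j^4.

u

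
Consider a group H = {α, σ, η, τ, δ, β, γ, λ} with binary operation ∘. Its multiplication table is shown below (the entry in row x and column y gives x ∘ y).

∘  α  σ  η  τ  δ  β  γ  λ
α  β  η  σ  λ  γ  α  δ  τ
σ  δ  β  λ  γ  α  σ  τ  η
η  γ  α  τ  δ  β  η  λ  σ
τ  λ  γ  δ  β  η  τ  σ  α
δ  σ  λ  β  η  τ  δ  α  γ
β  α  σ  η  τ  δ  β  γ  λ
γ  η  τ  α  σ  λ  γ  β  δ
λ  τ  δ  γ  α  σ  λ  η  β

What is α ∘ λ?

τ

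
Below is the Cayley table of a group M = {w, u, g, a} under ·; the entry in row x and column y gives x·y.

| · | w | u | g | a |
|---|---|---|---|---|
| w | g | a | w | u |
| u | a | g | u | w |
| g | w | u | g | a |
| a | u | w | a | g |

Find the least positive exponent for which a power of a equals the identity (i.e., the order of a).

The identity element is g (its row matches the header).
a^1 = a
a^2 = a·a = g
The first power of a equal to the identity is a^2, so ord(a) = 2.

2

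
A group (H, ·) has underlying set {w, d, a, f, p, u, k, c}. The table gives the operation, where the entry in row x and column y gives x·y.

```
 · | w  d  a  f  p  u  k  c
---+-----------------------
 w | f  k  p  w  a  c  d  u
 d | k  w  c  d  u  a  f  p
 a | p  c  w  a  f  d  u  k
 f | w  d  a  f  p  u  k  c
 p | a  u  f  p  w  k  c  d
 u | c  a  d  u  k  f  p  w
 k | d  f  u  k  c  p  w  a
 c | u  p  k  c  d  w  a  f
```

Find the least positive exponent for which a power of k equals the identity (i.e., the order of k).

The identity element is f (its row matches the header).
k^1 = k
k^2 = k·k = w
k^3 = w·k = d
k^4 = d·k = f
The first power of k equal to the identity is k^4, so ord(k) = 4.

4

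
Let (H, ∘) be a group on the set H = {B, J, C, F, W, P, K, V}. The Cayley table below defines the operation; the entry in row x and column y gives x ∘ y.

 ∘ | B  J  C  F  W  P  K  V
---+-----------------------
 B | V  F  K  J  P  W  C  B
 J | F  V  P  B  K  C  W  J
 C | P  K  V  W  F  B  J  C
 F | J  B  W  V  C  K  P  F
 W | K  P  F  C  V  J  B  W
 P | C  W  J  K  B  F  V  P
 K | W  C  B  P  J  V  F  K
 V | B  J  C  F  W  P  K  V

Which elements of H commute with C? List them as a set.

Compare row C with column C entry by entry.
F ∘ C = W = C ∘ F, so F commutes with C.
P ∘ C = J but C ∘ P = B, so P does not.
Collecting the elements that commute with C: C(C) = {C, F, V, W}.

{C, F, V, W}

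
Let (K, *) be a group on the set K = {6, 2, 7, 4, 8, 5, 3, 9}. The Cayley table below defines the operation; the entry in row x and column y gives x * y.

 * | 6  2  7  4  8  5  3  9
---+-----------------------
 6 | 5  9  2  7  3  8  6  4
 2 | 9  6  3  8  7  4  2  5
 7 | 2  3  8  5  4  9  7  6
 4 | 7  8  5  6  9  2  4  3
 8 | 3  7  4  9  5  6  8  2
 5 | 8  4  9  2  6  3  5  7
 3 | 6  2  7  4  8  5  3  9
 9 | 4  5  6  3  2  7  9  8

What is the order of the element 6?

4

The identity element is 3 (its row matches the header).
6^1 = 6
6^2 = 6 * 6 = 5
6^3 = 5 * 6 = 8
6^4 = 8 * 6 = 3
The first power of 6 equal to the identity is 6^4, so ord(6) = 4.
(Structurally, K here is isomorphic to the cyclic group Z_8.)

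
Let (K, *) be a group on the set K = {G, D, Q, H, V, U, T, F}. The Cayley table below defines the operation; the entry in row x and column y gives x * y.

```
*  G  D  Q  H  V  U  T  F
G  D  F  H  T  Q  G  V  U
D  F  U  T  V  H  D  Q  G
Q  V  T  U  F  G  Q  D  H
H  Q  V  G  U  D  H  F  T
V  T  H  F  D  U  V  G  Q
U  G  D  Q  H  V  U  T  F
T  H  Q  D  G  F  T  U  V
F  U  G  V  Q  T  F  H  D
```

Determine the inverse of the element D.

D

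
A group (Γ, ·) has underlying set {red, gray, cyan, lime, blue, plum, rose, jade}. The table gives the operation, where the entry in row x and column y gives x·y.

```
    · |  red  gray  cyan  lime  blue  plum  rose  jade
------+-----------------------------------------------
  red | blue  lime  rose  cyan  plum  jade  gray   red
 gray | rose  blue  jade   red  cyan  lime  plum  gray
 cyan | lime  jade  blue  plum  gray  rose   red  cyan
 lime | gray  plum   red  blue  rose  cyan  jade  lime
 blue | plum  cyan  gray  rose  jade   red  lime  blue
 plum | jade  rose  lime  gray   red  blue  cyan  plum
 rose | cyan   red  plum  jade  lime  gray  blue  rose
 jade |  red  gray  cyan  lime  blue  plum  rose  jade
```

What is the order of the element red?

The identity element is jade (its row matches the header).
red^1 = red
red^2 = red·red = blue
red^3 = blue·red = plum
red^4 = plum·red = jade
The first power of red equal to the identity is red^4, so ord(red) = 4.
(Structurally, Γ here is isomorphic to the quaternion group Q_8.)

4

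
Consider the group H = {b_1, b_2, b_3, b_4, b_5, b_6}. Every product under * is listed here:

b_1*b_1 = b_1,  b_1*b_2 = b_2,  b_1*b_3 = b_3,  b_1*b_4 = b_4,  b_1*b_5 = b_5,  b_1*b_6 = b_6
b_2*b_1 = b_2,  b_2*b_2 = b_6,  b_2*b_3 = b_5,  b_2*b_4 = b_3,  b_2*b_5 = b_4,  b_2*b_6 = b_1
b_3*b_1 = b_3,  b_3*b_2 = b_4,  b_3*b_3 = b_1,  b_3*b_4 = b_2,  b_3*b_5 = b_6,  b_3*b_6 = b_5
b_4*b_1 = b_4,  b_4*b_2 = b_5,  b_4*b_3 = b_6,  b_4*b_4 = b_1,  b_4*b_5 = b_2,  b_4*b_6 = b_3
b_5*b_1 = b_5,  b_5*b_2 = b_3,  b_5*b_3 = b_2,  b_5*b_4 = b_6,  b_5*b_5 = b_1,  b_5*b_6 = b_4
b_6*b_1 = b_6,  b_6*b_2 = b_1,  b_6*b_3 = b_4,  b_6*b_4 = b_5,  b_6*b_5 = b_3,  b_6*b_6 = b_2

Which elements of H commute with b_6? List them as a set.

Compare row b_6 with column b_6 entry by entry.
b_2*b_6 = b_1 = b_6*b_2, so b_2 commutes with b_6.
b_3*b_6 = b_5 but b_6*b_3 = b_4, so b_3 does not.
Collecting the elements that commute with b_6: C(b_6) = {b_1, b_2, b_6}.

{b_1, b_2, b_6}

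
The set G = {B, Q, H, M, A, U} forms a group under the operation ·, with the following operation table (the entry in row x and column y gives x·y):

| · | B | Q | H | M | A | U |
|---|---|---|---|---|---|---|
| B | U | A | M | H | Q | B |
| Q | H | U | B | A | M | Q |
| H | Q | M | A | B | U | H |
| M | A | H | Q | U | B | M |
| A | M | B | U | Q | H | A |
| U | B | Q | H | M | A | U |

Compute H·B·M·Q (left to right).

H·B = Q
Q·M = A
A·Q = B

B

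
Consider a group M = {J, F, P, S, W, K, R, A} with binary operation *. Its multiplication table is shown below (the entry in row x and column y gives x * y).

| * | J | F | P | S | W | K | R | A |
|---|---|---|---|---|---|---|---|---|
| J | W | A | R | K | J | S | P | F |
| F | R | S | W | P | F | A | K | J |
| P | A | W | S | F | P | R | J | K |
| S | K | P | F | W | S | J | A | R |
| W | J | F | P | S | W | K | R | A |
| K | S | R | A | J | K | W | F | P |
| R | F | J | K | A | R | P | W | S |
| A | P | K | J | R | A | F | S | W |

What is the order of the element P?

The identity element is W (its row matches the header).
P^1 = P
P^2 = P * P = S
P^3 = S * P = F
P^4 = F * P = W
The first power of P equal to the identity is P^4, so ord(P) = 4.

4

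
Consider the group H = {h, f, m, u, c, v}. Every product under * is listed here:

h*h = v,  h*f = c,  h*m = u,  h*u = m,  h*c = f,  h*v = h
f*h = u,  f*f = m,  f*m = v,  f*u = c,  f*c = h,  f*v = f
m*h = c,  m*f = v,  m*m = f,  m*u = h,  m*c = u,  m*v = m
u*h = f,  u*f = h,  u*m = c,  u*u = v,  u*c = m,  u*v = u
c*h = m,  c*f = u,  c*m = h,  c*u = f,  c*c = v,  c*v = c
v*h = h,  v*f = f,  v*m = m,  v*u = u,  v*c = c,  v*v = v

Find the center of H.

An element z is central iff its row equals its column in the table.
For u: u * f = h ≠ c = f * u, so u ∉ Z.
Checking each element this way leaves Z(H) = {v}.
(Structurally, H here is isomorphic to the symmetric group S_3.)

{v}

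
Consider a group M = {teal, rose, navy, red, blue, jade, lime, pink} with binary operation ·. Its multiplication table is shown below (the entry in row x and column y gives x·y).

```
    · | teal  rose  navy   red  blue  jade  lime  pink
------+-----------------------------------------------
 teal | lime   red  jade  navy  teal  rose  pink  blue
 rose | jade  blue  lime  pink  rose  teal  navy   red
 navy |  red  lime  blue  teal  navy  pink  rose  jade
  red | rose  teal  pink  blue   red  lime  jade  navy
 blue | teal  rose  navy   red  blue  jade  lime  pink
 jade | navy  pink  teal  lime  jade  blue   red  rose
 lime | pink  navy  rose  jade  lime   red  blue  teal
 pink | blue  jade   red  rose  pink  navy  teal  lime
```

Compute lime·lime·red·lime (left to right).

jade

lime·lime = blue
blue·red = red
red·lime = jade
(Structurally, M here is isomorphic to the dihedral group D_4.)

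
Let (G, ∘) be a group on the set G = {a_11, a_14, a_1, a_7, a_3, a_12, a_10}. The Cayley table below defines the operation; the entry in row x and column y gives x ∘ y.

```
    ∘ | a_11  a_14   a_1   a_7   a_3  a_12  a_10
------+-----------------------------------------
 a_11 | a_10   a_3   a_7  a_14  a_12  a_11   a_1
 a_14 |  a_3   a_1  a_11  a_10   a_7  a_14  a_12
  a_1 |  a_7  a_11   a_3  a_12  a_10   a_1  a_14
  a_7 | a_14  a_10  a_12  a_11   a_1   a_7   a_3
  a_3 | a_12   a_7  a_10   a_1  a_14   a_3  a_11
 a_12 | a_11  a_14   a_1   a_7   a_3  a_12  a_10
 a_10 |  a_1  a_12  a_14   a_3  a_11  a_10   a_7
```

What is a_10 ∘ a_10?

a_7

Read row a_10, column a_10: a_10 ∘ a_10 = a_7.
(Structurally, G here is isomorphic to the cyclic group Z_7.)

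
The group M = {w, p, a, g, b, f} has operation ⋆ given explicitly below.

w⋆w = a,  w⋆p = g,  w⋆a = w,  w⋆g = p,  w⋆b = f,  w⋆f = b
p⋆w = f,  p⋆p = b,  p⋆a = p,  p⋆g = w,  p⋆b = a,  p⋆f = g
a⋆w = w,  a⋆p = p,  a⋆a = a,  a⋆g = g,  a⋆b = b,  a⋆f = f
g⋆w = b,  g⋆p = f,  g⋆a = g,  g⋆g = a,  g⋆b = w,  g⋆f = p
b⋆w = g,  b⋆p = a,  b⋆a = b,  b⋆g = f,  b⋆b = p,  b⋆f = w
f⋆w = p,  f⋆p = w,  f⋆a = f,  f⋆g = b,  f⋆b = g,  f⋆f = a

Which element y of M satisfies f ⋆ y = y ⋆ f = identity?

f

First locate the identity: row a matches the header, so a is the identity.
Scan row f for a: f ⋆ f = a. Hence f^(-1) = f.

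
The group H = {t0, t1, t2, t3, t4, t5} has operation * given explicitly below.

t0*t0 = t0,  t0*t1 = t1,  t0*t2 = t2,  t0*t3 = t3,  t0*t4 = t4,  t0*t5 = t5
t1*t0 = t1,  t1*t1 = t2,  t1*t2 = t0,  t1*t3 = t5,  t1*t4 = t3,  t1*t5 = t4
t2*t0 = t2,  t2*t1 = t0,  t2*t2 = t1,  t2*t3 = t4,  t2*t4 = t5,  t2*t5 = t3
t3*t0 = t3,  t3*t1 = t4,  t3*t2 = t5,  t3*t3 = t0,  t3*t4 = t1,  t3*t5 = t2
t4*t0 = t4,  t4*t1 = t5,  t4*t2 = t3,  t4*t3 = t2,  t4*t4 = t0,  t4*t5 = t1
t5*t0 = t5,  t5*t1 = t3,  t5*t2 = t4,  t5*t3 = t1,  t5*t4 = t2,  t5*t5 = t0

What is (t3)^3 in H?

t3^1 = t3
t3^2 = t3*t3 = t0
t3^3 = t0*t3 = t3

t3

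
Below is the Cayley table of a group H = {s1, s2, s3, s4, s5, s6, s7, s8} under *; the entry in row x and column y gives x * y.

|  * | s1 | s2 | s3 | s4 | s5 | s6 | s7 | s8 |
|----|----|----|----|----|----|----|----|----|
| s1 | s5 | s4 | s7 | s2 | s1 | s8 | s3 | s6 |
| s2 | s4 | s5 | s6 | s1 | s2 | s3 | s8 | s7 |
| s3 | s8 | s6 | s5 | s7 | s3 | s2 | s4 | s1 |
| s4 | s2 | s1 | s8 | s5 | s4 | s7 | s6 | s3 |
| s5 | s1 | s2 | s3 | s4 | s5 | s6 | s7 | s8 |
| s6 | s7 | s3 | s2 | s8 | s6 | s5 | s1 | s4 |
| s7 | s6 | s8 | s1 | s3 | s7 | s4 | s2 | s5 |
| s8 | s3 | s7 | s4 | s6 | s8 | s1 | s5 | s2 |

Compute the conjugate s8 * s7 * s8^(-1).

s7

The identity is s5. In row s8, the entry s5 sits in column s7, so s8^(-1) = s7.
s8 * s7 = s5
s5 * s7 = s7
(Structurally, H here is isomorphic to the dihedral group D_4.)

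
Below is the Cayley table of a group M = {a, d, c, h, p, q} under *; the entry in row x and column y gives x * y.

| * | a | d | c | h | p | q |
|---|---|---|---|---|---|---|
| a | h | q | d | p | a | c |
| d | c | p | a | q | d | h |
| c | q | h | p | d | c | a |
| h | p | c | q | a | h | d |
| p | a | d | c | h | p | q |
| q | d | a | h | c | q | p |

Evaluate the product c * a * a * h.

c * a = q
q * a = d
d * h = q

q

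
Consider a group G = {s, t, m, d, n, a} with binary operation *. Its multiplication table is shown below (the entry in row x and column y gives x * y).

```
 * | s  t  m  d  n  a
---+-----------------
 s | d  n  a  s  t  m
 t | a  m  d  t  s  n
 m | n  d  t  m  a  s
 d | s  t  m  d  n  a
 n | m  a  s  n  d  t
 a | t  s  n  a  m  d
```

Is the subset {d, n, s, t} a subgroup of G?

t * t = m, which is not in {d, n, s, t}.
The subset is not closed under *, so it is not a subgroup.

No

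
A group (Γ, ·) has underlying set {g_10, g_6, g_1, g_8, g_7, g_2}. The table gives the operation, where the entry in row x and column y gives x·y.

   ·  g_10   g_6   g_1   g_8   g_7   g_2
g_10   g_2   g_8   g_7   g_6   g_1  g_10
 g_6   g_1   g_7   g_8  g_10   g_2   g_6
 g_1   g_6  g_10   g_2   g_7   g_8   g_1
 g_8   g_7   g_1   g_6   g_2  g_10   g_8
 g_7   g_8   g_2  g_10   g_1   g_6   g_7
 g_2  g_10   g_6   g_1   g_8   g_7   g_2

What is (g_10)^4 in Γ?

g_10^1 = g_10
g_10^2 = g_10·g_10 = g_2
g_10^3 = g_2·g_10 = g_10
g_10^4 = g_10·g_10 = g_2

g_2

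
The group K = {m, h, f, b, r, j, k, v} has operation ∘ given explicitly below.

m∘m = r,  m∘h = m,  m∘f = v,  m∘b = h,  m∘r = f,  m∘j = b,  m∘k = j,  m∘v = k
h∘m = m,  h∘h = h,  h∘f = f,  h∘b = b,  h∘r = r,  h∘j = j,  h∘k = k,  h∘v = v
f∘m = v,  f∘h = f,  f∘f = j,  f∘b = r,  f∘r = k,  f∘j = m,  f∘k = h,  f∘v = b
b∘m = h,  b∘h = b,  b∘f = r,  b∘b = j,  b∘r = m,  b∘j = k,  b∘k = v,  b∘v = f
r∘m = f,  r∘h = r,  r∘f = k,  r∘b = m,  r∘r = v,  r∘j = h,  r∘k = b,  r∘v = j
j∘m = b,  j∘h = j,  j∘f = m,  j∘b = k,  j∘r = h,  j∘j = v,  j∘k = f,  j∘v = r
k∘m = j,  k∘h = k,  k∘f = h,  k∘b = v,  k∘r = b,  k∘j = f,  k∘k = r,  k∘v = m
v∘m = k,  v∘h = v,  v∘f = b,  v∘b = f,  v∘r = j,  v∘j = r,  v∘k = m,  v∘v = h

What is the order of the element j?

The identity element is h (its row matches the header).
j^1 = j
j^2 = j ∘ j = v
j^3 = v ∘ j = r
j^4 = r ∘ j = h
The first power of j equal to the identity is j^4, so ord(j) = 4.
(Structurally, K here is isomorphic to the cyclic group Z_8.)

4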